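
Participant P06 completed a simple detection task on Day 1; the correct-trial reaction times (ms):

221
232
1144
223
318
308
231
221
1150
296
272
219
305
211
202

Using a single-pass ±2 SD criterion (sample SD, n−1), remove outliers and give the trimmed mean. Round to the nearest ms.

n = 15, ΣRT = 5553, M = 370.200
Σ(x−M)² = 1414010.40; s = √(1414010.40/14) = 317.806
Cutoffs: 370.200 ± 2·317.806 → [-265.4, 1005.8]
Outside: 1144, 1150 → excluded.
Retained (n=13): Σ = 3259, mean = 3259/13 = 250.692

251 ms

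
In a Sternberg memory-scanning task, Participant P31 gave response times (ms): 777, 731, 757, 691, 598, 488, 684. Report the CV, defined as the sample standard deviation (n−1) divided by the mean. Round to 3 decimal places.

0.150

n = 7, Σ = 4726, M = 675.1429
Σ(x−M)² = 61498.857; s = √(61498.857/6) = 101.2413
CV = 101.2413 / 675.1429 = 0.14996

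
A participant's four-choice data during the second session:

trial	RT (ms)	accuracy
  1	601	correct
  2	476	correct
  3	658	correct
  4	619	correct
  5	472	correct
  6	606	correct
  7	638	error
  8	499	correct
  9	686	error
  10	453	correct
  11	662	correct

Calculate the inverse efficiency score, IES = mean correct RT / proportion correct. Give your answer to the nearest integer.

Correct trials (n=9): 601, 476, 658, 619, 472, 606, 499, 453, 662
Mean correct RT = 5046/9 = 560.6667 ms
Proportion correct = 9/11
IES = 560.6667 / (9/11) = 685.259 ms

685 ms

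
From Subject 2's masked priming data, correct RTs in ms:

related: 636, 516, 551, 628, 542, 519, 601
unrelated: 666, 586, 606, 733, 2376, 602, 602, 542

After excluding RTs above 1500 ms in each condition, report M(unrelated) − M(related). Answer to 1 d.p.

unrelated: exclude 2376
M(related) = 3993/7 = 570.429
M(unrelated) = 4337/7 = 619.571
Difference = 619.571 − 570.429 = 49.143 ms

49.1 ms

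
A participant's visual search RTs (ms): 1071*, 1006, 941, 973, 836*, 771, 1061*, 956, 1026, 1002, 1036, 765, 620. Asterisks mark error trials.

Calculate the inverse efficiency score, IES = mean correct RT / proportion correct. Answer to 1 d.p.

1182.5 ms

Correct trials (n=10): 1006, 941, 973, 771, 956, 1026, 1002, 1036, 765, 620
Mean correct RT = 9096/10 = 909.6000 ms
Proportion correct = 10/13
IES = 909.6000 / (10/13) = 1182.480 ms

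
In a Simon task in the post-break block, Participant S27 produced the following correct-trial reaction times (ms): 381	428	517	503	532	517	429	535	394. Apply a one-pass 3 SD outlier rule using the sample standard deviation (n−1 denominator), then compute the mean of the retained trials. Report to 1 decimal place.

n = 9, ΣRT = 4236, M = 470.667
Σ(x−M)² = 30714.00; s = √(30714.00/8) = 61.962
Cutoffs: 470.667 ± 3·61.962 → [284.8, 656.6]
No RTs fall outside the cutoffs; all 9 retained. Mean = 4236/9 = 470.667

470.7 ms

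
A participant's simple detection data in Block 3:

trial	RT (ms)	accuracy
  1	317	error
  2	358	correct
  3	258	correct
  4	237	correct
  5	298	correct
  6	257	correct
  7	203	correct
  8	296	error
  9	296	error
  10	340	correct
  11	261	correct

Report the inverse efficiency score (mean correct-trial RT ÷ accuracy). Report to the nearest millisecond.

Correct trials (n=8): 358, 258, 237, 298, 257, 203, 340, 261
Mean correct RT = 2212/8 = 276.5000 ms
Proportion correct = 8/11
IES = 276.5000 / (8/11) = 380.188 ms

380 ms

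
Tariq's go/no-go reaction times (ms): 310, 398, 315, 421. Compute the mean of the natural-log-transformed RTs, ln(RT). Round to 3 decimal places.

ln(RT): 5.7366, 5.9865, 5.7526, 6.0426
Σ ln(RT) = 23.5182
Mean = 23.5182/4 = 5.87956

5.880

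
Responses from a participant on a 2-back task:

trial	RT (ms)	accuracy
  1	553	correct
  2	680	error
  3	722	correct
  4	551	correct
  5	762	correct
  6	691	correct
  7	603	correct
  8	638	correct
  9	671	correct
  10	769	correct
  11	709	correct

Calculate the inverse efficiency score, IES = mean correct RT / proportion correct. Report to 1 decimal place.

733.6 ms

Correct trials (n=10): 553, 722, 551, 762, 691, 603, 638, 671, 769, 709
Mean correct RT = 6669/10 = 666.9000 ms
Proportion correct = 10/11
IES = 666.9000 / (10/11) = 733.590 ms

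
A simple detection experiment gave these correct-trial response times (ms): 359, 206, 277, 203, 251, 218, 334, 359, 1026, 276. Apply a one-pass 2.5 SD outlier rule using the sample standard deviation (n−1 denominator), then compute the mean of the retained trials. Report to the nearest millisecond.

n = 10, ΣRT = 3509, M = 350.900
Σ(x−M)² = 537760.90; s = √(537760.90/9) = 244.441
Cutoffs: 350.900 ± 2.5·244.441 → [-260.2, 962.0]
Outside: 1026 → excluded.
Retained (n=9): Σ = 2483, mean = 2483/9 = 275.889

276 ms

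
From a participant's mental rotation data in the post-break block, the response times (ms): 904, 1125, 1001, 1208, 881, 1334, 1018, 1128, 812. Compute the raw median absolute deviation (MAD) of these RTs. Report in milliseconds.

Sorted: 812, 881, 904, 1001, 1018, 1125, 1128, 1208, 1334 → median = 1018
|x − 1018|: 114, 107, 17, 190, 137, 316, 0, 110, 206
Sorted deviations: 0, 17, 107, 110, 114, 137, 190, 206, 316 → MAD = 114

114 ms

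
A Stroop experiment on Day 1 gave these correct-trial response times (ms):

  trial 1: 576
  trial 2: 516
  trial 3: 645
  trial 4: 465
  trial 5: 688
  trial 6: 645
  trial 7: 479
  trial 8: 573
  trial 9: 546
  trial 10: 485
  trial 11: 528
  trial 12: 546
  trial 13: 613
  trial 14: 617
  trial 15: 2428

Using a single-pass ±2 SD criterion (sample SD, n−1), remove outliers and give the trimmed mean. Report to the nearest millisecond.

n = 15, ΣRT = 10350, M = 690.000
Σ(x−M)² = 3297804.00; s = √(3297804.00/14) = 485.343
Cutoffs: 690.000 ± 2·485.343 → [-280.7, 1660.7]
Outside: 2428 → excluded.
Retained (n=14): Σ = 7922, mean = 7922/14 = 565.857

566 ms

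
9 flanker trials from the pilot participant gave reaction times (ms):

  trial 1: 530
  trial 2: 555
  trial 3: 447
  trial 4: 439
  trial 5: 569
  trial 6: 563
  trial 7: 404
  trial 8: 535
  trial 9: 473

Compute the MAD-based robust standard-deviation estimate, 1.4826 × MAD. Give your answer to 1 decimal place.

Sorted: 404, 439, 447, 473, 530, 535, 555, 563, 569 → median = 530
|x − 530| sorted: 0, 5, 25, 33, 39, 57, 83, 91, 126 → MAD = 39
Robust SD ≈ 1.4826 × 39 = 57.821

57.8 ms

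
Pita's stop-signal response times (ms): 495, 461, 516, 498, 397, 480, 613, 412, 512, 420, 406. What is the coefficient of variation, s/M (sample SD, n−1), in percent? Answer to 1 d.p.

n = 11, Σ = 5210, M = 473.6364
Σ(x−M)² = 41062.545; s = √(41062.545/10) = 64.0801
CV = 64.0801 / 473.6364 = 0.13529 = 13.529%

13.5%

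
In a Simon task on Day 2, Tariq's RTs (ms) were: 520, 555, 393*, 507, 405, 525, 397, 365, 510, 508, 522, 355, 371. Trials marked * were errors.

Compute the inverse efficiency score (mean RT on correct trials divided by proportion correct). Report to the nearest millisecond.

500 ms

Correct trials (n=12): 520, 555, 507, 405, 525, 397, 365, 510, 508, 522, 355, 371
Mean correct RT = 5540/12 = 461.6667 ms
Proportion correct = 12/13
IES = 461.6667 / (12/13) = 500.139 ms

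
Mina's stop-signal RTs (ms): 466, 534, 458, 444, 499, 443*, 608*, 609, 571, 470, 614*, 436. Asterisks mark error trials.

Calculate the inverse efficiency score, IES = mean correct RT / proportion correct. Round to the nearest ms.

665 ms

Correct trials (n=9): 466, 534, 458, 444, 499, 609, 571, 470, 436
Mean correct RT = 4487/9 = 498.5556 ms
Proportion correct = 9/12
IES = 498.5556 / (9/12) = 664.741 ms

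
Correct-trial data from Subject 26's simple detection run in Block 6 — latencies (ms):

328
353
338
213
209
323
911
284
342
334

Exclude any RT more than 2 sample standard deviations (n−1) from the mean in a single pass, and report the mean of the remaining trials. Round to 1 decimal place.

n = 10, ΣRT = 3635, M = 363.500
Σ(x−M)² = 357590.50; s = √(357590.50/9) = 199.330
Cutoffs: 363.500 ± 2·199.330 → [-35.2, 762.2]
Outside: 911 → excluded.
Retained (n=9): Σ = 2724, mean = 2724/9 = 302.667

302.7 ms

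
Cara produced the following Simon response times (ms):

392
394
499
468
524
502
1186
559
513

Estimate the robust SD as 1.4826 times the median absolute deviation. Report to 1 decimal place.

Sorted: 392, 394, 468, 499, 502, 513, 524, 559, 1186 → median = 502
|x − 502| sorted: 0, 3, 11, 22, 34, 57, 108, 110, 684 → MAD = 34
Robust SD ≈ 1.4826 × 34 = 50.408

50.4 ms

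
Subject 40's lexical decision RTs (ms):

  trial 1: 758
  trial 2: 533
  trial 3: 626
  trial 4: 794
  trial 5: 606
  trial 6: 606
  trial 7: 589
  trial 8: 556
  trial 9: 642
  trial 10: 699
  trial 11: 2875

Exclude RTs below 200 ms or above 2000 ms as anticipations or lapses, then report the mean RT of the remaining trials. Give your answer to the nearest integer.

641 ms

Excluded: 2875
Retained (n=10): Σ = 6409
Mean = 6409/10 = 640.9000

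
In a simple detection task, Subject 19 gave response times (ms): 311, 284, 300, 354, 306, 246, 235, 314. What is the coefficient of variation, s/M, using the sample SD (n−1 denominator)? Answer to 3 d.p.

0.131

n = 8, Σ = 2350, M = 293.7500
Σ(x−M)² = 10353.500; s = √(10353.500/7) = 38.4587
CV = 38.4587 / 293.7500 = 0.13092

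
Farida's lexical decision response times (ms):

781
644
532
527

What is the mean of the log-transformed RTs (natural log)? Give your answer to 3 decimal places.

6.418

ln(RT): 6.6606, 6.4677, 6.2766, 6.2672
Σ ln(RT) = 25.6721
Mean = 25.6721/4 = 6.41803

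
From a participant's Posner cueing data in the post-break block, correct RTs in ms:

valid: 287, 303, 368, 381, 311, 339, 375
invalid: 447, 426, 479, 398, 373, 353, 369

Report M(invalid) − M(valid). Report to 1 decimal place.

M(valid) = 2364/7 = 337.714
M(invalid) = 2845/7 = 406.429
Difference = 406.429 − 337.714 = 68.714 ms

68.7 ms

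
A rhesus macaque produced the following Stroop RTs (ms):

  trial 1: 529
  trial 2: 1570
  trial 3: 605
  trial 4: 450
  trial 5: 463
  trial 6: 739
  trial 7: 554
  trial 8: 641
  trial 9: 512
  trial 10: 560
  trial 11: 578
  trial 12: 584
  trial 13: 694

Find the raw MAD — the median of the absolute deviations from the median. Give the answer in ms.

Sorted: 450, 463, 512, 529, 554, 560, 578, 584, 605, 641, 694, 739, 1570 → median = 578
|x − 578|: 49, 992, 27, 128, 115, 161, 24, 63, 66, 18, 0, 6, 116
Sorted deviations: 0, 6, 18, 24, 27, 49, 63, 66, 115, 116, 128, 161, 992 → MAD = 63

63 ms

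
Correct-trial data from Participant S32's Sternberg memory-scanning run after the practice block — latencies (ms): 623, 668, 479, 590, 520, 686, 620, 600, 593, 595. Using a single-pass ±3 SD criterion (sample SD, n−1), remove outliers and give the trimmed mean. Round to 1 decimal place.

597.4 ms

n = 10, ΣRT = 5974, M = 597.400
Σ(x−M)² = 34096.40; s = √(34096.40/9) = 61.551
Cutoffs: 597.400 ± 3·61.551 → [412.7, 782.1]
No RTs fall outside the cutoffs; all 10 retained. Mean = 5974/10 = 597.400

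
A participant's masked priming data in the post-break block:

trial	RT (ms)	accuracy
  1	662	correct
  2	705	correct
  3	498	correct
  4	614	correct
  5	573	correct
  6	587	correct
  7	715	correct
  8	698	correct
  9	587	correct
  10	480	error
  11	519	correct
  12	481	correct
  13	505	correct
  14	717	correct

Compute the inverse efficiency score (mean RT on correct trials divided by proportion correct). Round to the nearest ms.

651 ms

Correct trials (n=13): 662, 705, 498, 614, 573, 587, 715, 698, 587, 519, 481, 505, 717
Mean correct RT = 7861/13 = 604.6923 ms
Proportion correct = 13/14
IES = 604.6923 / (13/14) = 651.207 ms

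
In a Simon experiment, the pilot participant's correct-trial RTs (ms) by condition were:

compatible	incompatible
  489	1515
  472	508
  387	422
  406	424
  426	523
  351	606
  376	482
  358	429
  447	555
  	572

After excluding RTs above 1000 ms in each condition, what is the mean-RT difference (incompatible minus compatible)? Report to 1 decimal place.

incompatible: exclude 1515
M(compatible) = 3712/9 = 412.444
M(incompatible) = 4521/9 = 502.333
Difference = 502.333 − 412.444 = 89.889 ms

89.9 ms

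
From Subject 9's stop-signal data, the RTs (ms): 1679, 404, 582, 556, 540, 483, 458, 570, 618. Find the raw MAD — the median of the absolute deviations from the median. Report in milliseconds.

Sorted: 404, 458, 483, 540, 556, 570, 582, 618, 1679 → median = 556
|x − 556|: 1123, 152, 26, 0, 16, 73, 98, 14, 62
Sorted deviations: 0, 14, 16, 26, 62, 73, 98, 152, 1123 → MAD = 62

62 ms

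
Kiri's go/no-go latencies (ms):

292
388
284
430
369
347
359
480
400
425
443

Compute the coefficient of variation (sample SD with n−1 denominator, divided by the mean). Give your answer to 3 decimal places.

n = 11, Σ = 4217, M = 383.3636
Σ(x−M)² = 37444.545; s = √(37444.545/10) = 61.1919
CV = 61.1919 / 383.3636 = 0.15962

0.160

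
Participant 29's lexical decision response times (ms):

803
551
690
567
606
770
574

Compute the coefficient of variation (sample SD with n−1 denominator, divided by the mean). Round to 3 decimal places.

n = 7, Σ = 4561, M = 651.5714
Σ(x−M)² = 63793.714; s = √(63793.714/6) = 103.1130
CV = 103.1130 / 651.5714 = 0.15825

0.158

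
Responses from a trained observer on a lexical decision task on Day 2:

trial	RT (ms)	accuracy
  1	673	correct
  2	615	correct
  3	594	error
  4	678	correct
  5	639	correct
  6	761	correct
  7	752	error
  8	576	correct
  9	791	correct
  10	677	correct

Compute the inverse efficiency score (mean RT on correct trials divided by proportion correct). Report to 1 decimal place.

845.3 ms

Correct trials (n=8): 673, 615, 678, 639, 761, 576, 791, 677
Mean correct RT = 5410/8 = 676.2500 ms
Proportion correct = 8/10
IES = 676.2500 / (8/10) = 845.312 ms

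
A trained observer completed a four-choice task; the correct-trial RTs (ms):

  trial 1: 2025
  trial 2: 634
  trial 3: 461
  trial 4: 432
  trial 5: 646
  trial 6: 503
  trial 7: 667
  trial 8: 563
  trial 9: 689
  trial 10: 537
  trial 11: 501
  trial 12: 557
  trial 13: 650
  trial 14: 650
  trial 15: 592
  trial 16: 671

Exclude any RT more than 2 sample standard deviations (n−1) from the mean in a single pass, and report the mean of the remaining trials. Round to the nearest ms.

584 ms

n = 16, ΣRT = 10778, M = 673.625
Σ(x−M)² = 2043623.75; s = √(2043623.75/15) = 369.109
Cutoffs: 673.625 ± 2·369.109 → [-64.6, 1411.8]
Outside: 2025 → excluded.
Retained (n=15): Σ = 8753, mean = 8753/15 = 583.533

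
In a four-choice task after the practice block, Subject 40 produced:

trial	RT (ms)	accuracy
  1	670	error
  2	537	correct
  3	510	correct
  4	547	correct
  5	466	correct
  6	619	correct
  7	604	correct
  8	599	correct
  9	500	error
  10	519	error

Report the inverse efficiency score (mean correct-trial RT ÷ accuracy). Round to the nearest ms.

Correct trials (n=7): 537, 510, 547, 466, 619, 604, 599
Mean correct RT = 3882/7 = 554.5714 ms
Proportion correct = 7/10
IES = 554.5714 / (7/10) = 792.245 ms

792 ms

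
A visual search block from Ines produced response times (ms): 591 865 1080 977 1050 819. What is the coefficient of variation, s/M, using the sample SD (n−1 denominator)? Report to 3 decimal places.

0.202

n = 6, Σ = 5382, M = 897.0000
Σ(x−M)² = 164042.000; s = √(164042.000/5) = 181.1309
CV = 181.1309 / 897.0000 = 0.20193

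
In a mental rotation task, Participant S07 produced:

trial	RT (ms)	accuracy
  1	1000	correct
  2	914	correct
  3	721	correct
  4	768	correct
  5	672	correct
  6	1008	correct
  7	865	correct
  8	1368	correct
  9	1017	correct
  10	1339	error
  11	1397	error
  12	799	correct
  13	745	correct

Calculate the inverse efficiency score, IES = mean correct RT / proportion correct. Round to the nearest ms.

1061 ms

Correct trials (n=11): 1000, 914, 721, 768, 672, 1008, 865, 1368, 1017, 799, 745
Mean correct RT = 9877/11 = 897.9091 ms
Proportion correct = 11/13
IES = 897.9091 / (11/13) = 1061.165 ms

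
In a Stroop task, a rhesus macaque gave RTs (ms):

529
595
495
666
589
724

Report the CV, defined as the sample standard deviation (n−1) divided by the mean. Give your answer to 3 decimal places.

0.141

n = 6, Σ = 3598, M = 599.6667
Σ(x−M)² = 35943.333; s = √(35943.333/5) = 84.7860
CV = 84.7860 / 599.6667 = 0.14139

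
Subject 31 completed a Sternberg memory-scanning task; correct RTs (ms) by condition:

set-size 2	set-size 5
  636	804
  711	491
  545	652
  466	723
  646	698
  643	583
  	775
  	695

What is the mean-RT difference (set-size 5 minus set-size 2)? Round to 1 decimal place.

69.8 ms

M(set-size 2) = 3647/6 = 607.833
M(set-size 5) = 5421/8 = 677.625
Difference = 677.625 − 607.833 = 69.792 ms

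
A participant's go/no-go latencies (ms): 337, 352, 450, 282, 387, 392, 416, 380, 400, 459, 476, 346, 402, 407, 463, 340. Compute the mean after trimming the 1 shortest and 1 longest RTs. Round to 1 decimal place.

395.1 ms

Sorted: 282, 337, 340, 346, 352, 380, 387, 392, 400, 402, 407, 416, 450, 459, 463, 476
Drop lowest 1 (282) and highest 1 (476)
Remaining (n=14): Σ = 5531, mean = 5531/14 = 395.071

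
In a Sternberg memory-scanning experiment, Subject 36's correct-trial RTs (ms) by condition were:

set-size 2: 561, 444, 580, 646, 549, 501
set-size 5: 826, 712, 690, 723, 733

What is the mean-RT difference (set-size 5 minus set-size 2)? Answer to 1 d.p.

M(set-size 2) = 3281/6 = 546.833
M(set-size 5) = 3684/5 = 736.800
Difference = 736.800 − 546.833 = 189.967 ms

190.0 ms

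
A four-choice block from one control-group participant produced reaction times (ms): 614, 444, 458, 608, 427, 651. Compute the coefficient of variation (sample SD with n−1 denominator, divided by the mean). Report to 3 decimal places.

0.189

n = 6, Σ = 3202, M = 533.6667
Σ(x−M)² = 50889.333; s = √(50889.333/5) = 100.8854
CV = 100.8854 / 533.6667 = 0.18904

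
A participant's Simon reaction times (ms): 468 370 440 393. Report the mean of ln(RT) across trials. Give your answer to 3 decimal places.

ln(RT): 6.1485, 5.9135, 6.0868, 5.9738
Σ ln(RT) = 24.1226
Mean = 24.1226/4 = 6.03064

6.031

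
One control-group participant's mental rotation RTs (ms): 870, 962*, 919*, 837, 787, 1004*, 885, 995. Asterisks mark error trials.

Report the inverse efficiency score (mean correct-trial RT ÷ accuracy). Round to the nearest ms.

Correct trials (n=5): 870, 837, 787, 885, 995
Mean correct RT = 4374/5 = 874.8000 ms
Proportion correct = 5/8
IES = 874.8000 / (5/8) = 1399.680 ms

1400 ms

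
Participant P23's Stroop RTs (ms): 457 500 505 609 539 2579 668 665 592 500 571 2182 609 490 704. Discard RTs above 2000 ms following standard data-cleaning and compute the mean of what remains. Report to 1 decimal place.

569.9 ms

Excluded: 2182, 2579
Retained (n=13): Σ = 7409
Mean = 7409/13 = 569.9231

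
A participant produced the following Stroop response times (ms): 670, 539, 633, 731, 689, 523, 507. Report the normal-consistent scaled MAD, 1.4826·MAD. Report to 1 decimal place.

Sorted: 507, 523, 539, 633, 670, 689, 731 → median = 633
|x − 633| sorted: 0, 37, 56, 94, 98, 110, 126 → MAD = 94
Robust SD ≈ 1.4826 × 94 = 139.364

139.4 ms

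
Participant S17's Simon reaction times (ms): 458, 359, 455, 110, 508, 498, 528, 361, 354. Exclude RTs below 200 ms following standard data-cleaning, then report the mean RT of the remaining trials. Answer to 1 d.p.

440.1 ms

Excluded: 110
Retained (n=8): Σ = 3521
Mean = 3521/8 = 440.1250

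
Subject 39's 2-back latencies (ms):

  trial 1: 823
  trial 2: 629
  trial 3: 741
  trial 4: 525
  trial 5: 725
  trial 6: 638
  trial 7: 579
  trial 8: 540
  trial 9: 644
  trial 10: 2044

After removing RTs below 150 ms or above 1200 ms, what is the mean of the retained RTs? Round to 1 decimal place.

Excluded: 2044
Retained (n=9): Σ = 5844
Mean = 5844/9 = 649.3333

649.3 ms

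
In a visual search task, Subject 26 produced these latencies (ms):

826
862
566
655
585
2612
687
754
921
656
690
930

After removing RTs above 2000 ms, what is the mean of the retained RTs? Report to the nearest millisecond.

Excluded: 2612
Retained (n=11): Σ = 8132
Mean = 8132/11 = 739.2727

739 ms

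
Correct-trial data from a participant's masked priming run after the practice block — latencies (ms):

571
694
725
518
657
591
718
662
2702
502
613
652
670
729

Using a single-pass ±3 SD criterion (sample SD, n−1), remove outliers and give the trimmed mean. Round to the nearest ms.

n = 14, ΣRT = 11004, M = 786.000
Σ(x−M)² = 4021202.00; s = √(4021202.00/13) = 556.168
Cutoffs: 786.000 ± 3·556.168 → [-882.5, 2454.5]
Outside: 2702 → excluded.
Retained (n=13): Σ = 8302, mean = 8302/13 = 638.615

639 ms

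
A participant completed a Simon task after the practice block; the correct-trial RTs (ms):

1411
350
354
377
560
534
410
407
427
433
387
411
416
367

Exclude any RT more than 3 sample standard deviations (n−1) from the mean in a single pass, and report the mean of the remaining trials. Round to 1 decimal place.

417.9 ms

n = 14, ΣRT = 6844, M = 488.857
Σ(x−M)² = 963885.71; s = √(963885.71/13) = 272.296
Cutoffs: 488.857 ± 3·272.296 → [-328.0, 1305.7]
Outside: 1411 → excluded.
Retained (n=13): Σ = 5433, mean = 5433/13 = 417.923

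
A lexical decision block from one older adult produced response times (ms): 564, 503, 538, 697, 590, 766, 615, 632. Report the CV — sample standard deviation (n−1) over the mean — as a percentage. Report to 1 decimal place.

n = 8, Σ = 4905, M = 613.1250
Σ(x−M)² = 51484.875; s = √(51484.875/7) = 85.7612
CV = 85.7612 / 613.1250 = 0.13988 = 13.988%

14.0%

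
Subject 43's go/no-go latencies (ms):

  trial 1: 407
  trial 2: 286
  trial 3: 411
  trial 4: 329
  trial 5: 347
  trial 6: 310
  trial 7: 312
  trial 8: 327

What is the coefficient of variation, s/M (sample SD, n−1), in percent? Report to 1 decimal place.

n = 8, Σ = 2729, M = 341.1250
Σ(x−M)² = 14458.875; s = √(14458.875/7) = 45.4484
CV = 45.4484 / 341.1250 = 0.13323 = 13.323%

13.3%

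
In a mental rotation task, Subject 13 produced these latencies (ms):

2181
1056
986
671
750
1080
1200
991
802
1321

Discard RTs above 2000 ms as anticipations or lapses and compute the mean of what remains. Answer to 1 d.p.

984.1 ms

Excluded: 2181
Retained (n=9): Σ = 8857
Mean = 8857/9 = 984.1111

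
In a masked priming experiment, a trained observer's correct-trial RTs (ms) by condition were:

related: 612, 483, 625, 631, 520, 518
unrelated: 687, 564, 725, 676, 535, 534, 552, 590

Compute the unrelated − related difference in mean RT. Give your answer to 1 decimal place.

M(related) = 3389/6 = 564.833
M(unrelated) = 4863/8 = 607.875
Difference = 607.875 − 564.833 = 43.042 ms

43.0 ms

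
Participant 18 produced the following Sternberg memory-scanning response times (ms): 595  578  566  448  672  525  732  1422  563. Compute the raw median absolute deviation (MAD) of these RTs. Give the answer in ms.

53 ms

Sorted: 448, 525, 563, 566, 578, 595, 672, 732, 1422 → median = 578
|x − 578|: 17, 0, 12, 130, 94, 53, 154, 844, 15
Sorted deviations: 0, 12, 15, 17, 53, 94, 130, 154, 844 → MAD = 53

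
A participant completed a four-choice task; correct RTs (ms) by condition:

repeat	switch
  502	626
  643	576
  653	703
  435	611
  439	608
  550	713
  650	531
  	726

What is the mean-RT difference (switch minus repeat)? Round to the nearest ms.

84 ms

M(repeat) = 3872/7 = 553.143
M(switch) = 5094/8 = 636.750
Difference = 636.750 − 553.143 = 83.607 ms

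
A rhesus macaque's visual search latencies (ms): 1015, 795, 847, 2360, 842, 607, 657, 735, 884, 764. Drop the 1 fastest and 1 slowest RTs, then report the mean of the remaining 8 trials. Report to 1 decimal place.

817.4 ms

Sorted: 607, 657, 735, 764, 795, 842, 847, 884, 1015, 2360
Drop lowest 1 (607) and highest 1 (2360)
Remaining (n=8): Σ = 6539, mean = 6539/8 = 817.375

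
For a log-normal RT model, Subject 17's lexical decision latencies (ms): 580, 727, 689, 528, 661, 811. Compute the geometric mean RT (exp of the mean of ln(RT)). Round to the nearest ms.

659 ms

ln(RT): 6.3630, 6.5889, 6.5352, 6.2691, 6.4938, 6.6983
Mean ln(RT) = 38.9483/6 = 6.49139
Geometric mean = exp(6.49139) = 659.44 ms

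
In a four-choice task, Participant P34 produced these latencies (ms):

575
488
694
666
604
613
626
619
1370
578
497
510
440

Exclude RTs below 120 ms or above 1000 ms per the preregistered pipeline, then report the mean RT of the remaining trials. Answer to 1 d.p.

575.8 ms

Excluded: 1370
Retained (n=12): Σ = 6910
Mean = 6910/12 = 575.8333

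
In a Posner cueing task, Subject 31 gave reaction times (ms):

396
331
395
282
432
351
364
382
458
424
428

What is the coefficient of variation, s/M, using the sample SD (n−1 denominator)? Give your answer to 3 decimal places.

n = 11, Σ = 4243, M = 385.7273
Σ(x−M)² = 26254.182; s = √(26254.182/10) = 51.2388
CV = 51.2388 / 385.7273 = 0.13284

0.133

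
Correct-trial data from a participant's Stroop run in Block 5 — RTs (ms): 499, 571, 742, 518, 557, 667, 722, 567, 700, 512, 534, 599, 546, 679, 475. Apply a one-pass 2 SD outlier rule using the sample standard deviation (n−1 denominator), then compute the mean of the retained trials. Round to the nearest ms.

n = 15, ΣRT = 8888, M = 592.533
Σ(x−M)² = 106287.73; s = √(106287.73/14) = 87.132
Cutoffs: 592.533 ± 2·87.132 → [418.3, 766.8]
No RTs fall outside the cutoffs; all 15 retained. Mean = 8888/15 = 592.533

593 ms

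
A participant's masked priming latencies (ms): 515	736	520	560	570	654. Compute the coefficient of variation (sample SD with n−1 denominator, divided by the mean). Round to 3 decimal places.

n = 6, Σ = 3555, M = 592.5000
Σ(x−M)² = 37199.500; s = √(37199.500/5) = 86.2549
CV = 86.2549 / 592.5000 = 0.14558

0.146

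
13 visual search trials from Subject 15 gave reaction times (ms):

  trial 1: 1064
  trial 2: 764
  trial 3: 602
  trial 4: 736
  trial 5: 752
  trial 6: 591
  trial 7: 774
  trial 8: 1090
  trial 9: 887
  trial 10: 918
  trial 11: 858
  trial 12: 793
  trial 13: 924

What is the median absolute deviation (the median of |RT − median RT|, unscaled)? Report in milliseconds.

94 ms

Sorted: 591, 602, 736, 752, 764, 774, 793, 858, 887, 918, 924, 1064, 1090 → median = 793
|x − 793|: 271, 29, 191, 57, 41, 202, 19, 297, 94, 125, 65, 0, 131
Sorted deviations: 0, 19, 29, 41, 57, 65, 94, 125, 131, 191, 202, 271, 297 → MAD = 94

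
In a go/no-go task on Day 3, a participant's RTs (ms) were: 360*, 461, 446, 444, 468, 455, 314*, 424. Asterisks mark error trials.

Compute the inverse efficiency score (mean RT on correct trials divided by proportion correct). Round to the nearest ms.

600 ms

Correct trials (n=6): 461, 446, 444, 468, 455, 424
Mean correct RT = 2698/6 = 449.6667 ms
Proportion correct = 6/8
IES = 449.6667 / (6/8) = 599.556 ms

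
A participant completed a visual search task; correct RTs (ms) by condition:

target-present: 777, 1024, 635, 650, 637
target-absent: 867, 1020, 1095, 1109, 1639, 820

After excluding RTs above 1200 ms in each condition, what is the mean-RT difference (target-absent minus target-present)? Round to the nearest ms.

target-absent: exclude 1639
M(target-present) = 3723/5 = 744.600
M(target-absent) = 4911/5 = 982.200
Difference = 982.200 − 744.600 = 237.600 ms

238 ms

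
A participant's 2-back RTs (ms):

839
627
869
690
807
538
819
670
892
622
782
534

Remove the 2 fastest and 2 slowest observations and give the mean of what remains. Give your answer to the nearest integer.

732 ms

Sorted: 534, 538, 622, 627, 670, 690, 782, 807, 819, 839, 869, 892
Drop lowest 2 (534, 538) and highest 2 (869, 892)
Remaining (n=8): Σ = 5856, mean = 5856/8 = 732.000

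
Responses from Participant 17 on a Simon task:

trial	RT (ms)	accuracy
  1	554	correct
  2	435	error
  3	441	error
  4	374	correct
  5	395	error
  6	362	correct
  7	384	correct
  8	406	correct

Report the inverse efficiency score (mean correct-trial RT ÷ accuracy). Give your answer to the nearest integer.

666 ms

Correct trials (n=5): 554, 374, 362, 384, 406
Mean correct RT = 2080/5 = 416.0000 ms
Proportion correct = 5/8
IES = 416.0000 / (5/8) = 665.600 ms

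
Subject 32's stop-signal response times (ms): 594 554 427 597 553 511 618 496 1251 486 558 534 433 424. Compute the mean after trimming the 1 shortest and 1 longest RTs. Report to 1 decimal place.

530.1 ms

Sorted: 424, 427, 433, 486, 496, 511, 534, 553, 554, 558, 594, 597, 618, 1251
Drop lowest 1 (424) and highest 1 (1251)
Remaining (n=12): Σ = 6361, mean = 6361/12 = 530.083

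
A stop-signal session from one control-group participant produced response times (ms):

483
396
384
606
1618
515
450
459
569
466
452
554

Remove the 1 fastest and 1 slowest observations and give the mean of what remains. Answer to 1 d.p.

Sorted: 384, 396, 450, 452, 459, 466, 483, 515, 554, 569, 606, 1618
Drop lowest 1 (384) and highest 1 (1618)
Remaining (n=10): Σ = 4950, mean = 4950/10 = 495.000

495.0 ms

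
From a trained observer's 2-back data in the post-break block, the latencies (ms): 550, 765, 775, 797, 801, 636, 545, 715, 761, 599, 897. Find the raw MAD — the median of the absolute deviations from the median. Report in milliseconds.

46 ms

Sorted: 545, 550, 599, 636, 715, 761, 765, 775, 797, 801, 897 → median = 761
|x − 761|: 211, 4, 14, 36, 40, 125, 216, 46, 0, 162, 136
Sorted deviations: 0, 4, 14, 36, 40, 46, 125, 136, 162, 211, 216 → MAD = 46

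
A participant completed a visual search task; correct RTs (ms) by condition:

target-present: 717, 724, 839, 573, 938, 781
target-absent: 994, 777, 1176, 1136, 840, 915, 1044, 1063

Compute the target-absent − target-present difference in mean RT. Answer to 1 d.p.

M(target-present) = 4572/6 = 762.000
M(target-absent) = 7945/8 = 993.125
Difference = 993.125 − 762.000 = 231.125 ms

231.1 ms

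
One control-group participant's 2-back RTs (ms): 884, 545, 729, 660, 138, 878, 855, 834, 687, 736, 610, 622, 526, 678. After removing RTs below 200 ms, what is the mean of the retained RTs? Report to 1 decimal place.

Excluded: 138
Retained (n=13): Σ = 9244
Mean = 9244/13 = 711.0769

711.1 ms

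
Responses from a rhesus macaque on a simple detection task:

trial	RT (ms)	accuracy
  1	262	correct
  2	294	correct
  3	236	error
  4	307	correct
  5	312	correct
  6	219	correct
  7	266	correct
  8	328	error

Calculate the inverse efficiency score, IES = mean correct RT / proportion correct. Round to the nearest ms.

369 ms

Correct trials (n=6): 262, 294, 307, 312, 219, 266
Mean correct RT = 1660/6 = 276.6667 ms
Proportion correct = 6/8
IES = 276.6667 / (6/8) = 368.889 ms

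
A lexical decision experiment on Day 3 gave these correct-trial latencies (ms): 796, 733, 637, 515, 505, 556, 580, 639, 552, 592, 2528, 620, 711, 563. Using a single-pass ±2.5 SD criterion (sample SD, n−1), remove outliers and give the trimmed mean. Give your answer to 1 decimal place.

615.3 ms

n = 14, ΣRT = 10527, M = 751.929
Σ(x−M)² = 3488070.93; s = √(3488070.93/13) = 517.990
Cutoffs: 751.929 ± 2.5·517.990 → [-543.0, 2046.9]
Outside: 2528 → excluded.
Retained (n=13): Σ = 7999, mean = 7999/13 = 615.308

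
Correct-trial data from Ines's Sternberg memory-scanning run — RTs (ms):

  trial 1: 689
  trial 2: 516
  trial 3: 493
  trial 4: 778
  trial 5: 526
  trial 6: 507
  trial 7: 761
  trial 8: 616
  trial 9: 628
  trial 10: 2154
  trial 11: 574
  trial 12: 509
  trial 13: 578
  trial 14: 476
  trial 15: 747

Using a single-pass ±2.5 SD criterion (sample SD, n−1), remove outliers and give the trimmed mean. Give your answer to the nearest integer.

600 ms

n = 15, ΣRT = 10552, M = 703.467
Σ(x−M)² = 2399957.73; s = √(2399957.73/14) = 414.036
Cutoffs: 703.467 ± 2.5·414.036 → [-331.6, 1738.6]
Outside: 2154 → excluded.
Retained (n=14): Σ = 8398, mean = 8398/14 = 599.857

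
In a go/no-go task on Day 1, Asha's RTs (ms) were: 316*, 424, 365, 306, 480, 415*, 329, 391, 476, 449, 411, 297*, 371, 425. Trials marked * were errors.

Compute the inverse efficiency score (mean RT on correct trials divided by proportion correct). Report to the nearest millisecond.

512 ms

Correct trials (n=11): 424, 365, 306, 480, 329, 391, 476, 449, 411, 371, 425
Mean correct RT = 4427/11 = 402.4545 ms
Proportion correct = 11/14
IES = 402.4545 / (11/14) = 512.215 ms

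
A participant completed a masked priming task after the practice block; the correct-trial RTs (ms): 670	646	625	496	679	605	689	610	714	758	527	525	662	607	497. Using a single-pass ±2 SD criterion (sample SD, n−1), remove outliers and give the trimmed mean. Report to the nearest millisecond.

n = 15, ΣRT = 9310, M = 620.667
Σ(x−M)² = 89753.33; s = √(89753.33/14) = 80.068
Cutoffs: 620.667 ± 2·80.068 → [460.5, 780.8]
No RTs fall outside the cutoffs; all 15 retained. Mean = 9310/15 = 620.667

621 ms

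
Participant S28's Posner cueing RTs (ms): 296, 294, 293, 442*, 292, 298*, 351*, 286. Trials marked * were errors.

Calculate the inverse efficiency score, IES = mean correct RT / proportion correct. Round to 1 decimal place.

467.5 ms

Correct trials (n=5): 296, 294, 293, 292, 286
Mean correct RT = 1461/5 = 292.2000 ms
Proportion correct = 5/8
IES = 292.2000 / (5/8) = 467.520 ms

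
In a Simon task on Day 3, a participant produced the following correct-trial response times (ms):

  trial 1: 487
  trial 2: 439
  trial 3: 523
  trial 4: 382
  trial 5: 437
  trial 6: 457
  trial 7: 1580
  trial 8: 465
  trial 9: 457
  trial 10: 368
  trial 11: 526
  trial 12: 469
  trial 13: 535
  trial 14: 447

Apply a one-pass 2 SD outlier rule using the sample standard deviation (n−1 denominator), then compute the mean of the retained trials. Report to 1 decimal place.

460.9 ms

n = 14, ΣRT = 7572, M = 540.857
Σ(x−M)² = 1193359.71; s = √(1193359.71/13) = 302.980
Cutoffs: 540.857 ± 2·302.980 → [-65.1, 1146.8]
Outside: 1580 → excluded.
Retained (n=13): Σ = 5992, mean = 5992/13 = 460.923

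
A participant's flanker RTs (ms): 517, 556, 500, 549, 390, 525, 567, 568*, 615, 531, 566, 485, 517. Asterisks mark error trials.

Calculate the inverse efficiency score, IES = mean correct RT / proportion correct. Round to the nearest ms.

Correct trials (n=12): 517, 556, 500, 549, 390, 525, 567, 615, 531, 566, 485, 517
Mean correct RT = 6318/12 = 526.5000 ms
Proportion correct = 12/13
IES = 526.5000 / (12/13) = 570.375 ms

570 ms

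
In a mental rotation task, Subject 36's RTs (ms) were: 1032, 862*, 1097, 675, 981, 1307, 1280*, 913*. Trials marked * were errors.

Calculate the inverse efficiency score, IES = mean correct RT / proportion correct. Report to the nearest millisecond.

1629 ms

Correct trials (n=5): 1032, 1097, 675, 981, 1307
Mean correct RT = 5092/5 = 1018.4000 ms
Proportion correct = 5/8
IES = 1018.4000 / (5/8) = 1629.440 ms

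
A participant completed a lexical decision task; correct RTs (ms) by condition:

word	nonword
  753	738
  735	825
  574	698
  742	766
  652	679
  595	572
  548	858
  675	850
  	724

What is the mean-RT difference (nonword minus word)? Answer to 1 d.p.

86.3 ms

M(word) = 5274/8 = 659.250
M(nonword) = 6710/9 = 745.556
Difference = 745.556 − 659.250 = 86.306 ms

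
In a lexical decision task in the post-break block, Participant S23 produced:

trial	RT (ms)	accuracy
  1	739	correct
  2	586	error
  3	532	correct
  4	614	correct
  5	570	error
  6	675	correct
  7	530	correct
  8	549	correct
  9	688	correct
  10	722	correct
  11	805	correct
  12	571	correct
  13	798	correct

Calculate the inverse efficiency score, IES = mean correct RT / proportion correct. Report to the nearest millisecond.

776 ms

Correct trials (n=11): 739, 532, 614, 675, 530, 549, 688, 722, 805, 571, 798
Mean correct RT = 7223/11 = 656.6364 ms
Proportion correct = 11/13
IES = 656.6364 / (11/13) = 776.025 ms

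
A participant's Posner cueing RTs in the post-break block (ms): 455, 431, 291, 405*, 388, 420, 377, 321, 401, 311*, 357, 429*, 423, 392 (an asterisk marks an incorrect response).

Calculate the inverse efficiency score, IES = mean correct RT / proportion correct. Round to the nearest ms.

Correct trials (n=11): 455, 431, 291, 388, 420, 377, 321, 401, 357, 423, 392
Mean correct RT = 4256/11 = 386.9091 ms
Proportion correct = 11/14
IES = 386.9091 / (11/14) = 492.430 ms

492 ms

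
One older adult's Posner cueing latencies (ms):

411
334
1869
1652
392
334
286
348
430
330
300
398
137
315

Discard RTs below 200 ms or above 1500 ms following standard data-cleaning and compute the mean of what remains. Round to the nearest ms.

353 ms

Excluded: 137, 1652, 1869
Retained (n=11): Σ = 3878
Mean = 3878/11 = 352.5455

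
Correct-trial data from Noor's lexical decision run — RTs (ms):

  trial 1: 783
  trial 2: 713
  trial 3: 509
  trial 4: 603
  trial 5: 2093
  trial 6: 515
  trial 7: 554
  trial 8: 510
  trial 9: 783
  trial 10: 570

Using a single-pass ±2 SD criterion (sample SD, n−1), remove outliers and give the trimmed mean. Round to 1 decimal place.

n = 10, ΣRT = 7633, M = 763.300
Σ(x−M)² = 2068758.10; s = √(2068758.10/9) = 479.439
Cutoffs: 763.300 ± 2·479.439 → [-195.6, 1722.2]
Outside: 2093 → excluded.
Retained (n=9): Σ = 5540, mean = 5540/9 = 615.556

615.6 ms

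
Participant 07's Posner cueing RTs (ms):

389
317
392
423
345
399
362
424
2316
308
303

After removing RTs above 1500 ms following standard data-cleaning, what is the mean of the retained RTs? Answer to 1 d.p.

366.2 ms

Excluded: 2316
Retained (n=10): Σ = 3662
Mean = 3662/10 = 366.2000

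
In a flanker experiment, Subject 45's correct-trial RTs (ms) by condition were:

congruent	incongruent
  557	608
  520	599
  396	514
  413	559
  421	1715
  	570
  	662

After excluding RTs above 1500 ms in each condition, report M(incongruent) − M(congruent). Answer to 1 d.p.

incongruent: exclude 1715
M(congruent) = 2307/5 = 461.400
M(incongruent) = 3512/6 = 585.333
Difference = 585.333 − 461.400 = 123.933 ms

123.9 ms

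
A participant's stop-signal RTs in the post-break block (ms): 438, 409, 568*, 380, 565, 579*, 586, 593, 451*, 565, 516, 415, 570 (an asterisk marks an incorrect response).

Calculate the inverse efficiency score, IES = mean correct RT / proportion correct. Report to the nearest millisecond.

Correct trials (n=10): 438, 409, 380, 565, 586, 593, 565, 516, 415, 570
Mean correct RT = 5037/10 = 503.7000 ms
Proportion correct = 10/13
IES = 503.7000 / (10/13) = 654.810 ms

655 ms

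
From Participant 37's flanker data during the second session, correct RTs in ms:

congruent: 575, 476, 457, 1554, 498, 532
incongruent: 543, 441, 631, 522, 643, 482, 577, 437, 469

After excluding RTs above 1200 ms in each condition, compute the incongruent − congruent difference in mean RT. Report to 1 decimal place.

congruent: exclude 1554
M(congruent) = 2538/5 = 507.600
M(incongruent) = 4745/9 = 527.222
Difference = 527.222 − 507.600 = 19.622 ms

19.6 ms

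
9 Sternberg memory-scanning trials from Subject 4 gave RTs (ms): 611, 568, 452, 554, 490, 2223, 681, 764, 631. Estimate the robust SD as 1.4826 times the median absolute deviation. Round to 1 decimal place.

Sorted: 452, 490, 554, 568, 611, 631, 681, 764, 2223 → median = 611
|x − 611| sorted: 0, 20, 43, 57, 70, 121, 153, 159, 1612 → MAD = 70
Robust SD ≈ 1.4826 × 70 = 103.782

103.8 ms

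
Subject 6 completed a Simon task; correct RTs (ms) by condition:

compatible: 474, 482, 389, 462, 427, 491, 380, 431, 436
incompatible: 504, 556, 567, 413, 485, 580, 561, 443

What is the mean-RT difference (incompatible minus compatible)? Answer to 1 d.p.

72.3 ms

M(compatible) = 3972/9 = 441.333
M(incompatible) = 4109/8 = 513.625
Difference = 513.625 − 441.333 = 72.292 ms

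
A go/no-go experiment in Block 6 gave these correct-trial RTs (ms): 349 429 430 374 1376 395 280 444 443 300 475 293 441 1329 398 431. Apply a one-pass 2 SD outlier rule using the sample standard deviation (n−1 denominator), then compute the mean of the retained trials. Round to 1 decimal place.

391.6 ms

n = 16, ΣRT = 8187, M = 511.688
Σ(x−M)² = 1668979.44; s = √(1668979.44/15) = 333.565
Cutoffs: 511.688 ± 2·333.565 → [-155.4, 1178.8]
Outside: 1329, 1376 → excluded.
Retained (n=14): Σ = 5482, mean = 5482/14 = 391.571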